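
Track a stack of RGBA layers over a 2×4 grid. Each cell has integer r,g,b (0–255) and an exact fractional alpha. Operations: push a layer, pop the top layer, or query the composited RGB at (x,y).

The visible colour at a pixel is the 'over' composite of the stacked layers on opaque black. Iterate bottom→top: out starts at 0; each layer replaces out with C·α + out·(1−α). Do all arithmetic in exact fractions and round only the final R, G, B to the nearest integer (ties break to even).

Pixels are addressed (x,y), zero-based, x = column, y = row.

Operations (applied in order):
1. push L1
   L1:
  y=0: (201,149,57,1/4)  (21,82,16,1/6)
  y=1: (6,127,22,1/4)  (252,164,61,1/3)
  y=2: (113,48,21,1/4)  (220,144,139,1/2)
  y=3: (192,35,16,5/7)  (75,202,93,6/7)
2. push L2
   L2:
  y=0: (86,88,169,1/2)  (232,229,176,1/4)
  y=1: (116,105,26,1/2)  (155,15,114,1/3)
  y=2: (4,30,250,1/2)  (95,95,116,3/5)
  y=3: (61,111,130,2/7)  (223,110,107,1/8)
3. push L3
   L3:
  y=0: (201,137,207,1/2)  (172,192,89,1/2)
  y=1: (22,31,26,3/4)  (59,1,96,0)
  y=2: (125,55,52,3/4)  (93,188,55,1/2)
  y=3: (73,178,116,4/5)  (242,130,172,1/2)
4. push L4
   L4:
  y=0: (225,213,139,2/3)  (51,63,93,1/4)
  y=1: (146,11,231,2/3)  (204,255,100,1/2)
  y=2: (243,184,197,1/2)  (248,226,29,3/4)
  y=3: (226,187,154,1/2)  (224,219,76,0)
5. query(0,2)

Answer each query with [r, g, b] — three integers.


at x=0,y=2 over L1,L2,L3,L4:
+L1 (α=1/4) → [113/4, 12, 21/4]
+L2 (α=1/2) → [129/8, 21, 1021/8]
+L3 (α=3/4) → [3129/32, 93/2, 2269/32]
+L4 (α=1/2) → [10905/64, 461/4, 8573/64]
→ [170, 115, 134]


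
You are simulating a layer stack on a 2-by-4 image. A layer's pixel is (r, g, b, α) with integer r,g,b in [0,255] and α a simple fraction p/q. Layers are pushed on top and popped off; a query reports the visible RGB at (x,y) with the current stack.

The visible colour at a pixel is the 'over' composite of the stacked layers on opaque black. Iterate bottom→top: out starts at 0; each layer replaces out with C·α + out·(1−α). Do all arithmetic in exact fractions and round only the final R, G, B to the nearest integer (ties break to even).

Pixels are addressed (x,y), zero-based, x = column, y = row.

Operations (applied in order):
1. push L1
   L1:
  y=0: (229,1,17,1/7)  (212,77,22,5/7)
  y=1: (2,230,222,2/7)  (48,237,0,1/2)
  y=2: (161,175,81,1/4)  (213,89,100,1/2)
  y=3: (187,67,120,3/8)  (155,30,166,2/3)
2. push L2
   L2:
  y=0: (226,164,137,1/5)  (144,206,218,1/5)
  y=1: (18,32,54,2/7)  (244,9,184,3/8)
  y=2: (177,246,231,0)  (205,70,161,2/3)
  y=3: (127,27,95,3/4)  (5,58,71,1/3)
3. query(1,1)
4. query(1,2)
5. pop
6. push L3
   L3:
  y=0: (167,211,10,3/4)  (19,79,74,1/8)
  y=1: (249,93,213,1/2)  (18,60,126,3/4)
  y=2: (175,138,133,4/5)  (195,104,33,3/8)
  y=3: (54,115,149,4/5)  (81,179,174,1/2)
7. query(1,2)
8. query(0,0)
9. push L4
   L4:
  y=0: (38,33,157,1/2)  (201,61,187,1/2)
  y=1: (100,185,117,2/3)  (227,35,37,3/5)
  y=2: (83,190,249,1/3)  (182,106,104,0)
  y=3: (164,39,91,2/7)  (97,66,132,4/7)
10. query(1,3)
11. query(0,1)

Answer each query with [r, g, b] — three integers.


query (1,1) [L1,L2] — begin 0,0,0
+L1 (α=1/2) → [24, 237/2, 0]
+L2 (α=3/8) → [213/2, 1239/16, 69]
→ [106, 77, 69]

query (1,2) [L1,L2] — begin 0,0,0
after L1 α=1/2: [213/2, 89/2, 50]
after L2 α=2/3: [1033/6, 123/2, 124]
= [172, 62, 124]

at x=1,y=2 over L1,L3:
after L1 α=1/2: [213/2, 89/2, 50]
after L3 α=3/8: [2235/16, 1069/16, 349/8]
→ [140, 67, 44]

query (0,0) [L1,L3] — begin 0,0,0
L1 α=1/7: [229/7, 1/7, 17/7]
L3 α=3/4: [934/7, 1108/7, 227/28]
= [133, 158, 8]

(1,3) stack=L1,L3,L4; from [0,0,0]:
L1 α=2/3: [310/3, 20, 332/3]
L3 α=1/2: [553/6, 199/2, 427/3]
L4 α=4/7: [1329/14, 1125/14, 955/7]
→ [95, 80, 136]

(0,1) stack=L1,L3,L4; from [0,0,0]:
after L1 α=2/7: [4/7, 460/7, 444/7]
after L3 α=1/2: [1747/14, 1111/14, 1935/14]
after L4 α=2/3: [4547/42, 2097/14, 1737/14]
rounded: [108, 150, 124]


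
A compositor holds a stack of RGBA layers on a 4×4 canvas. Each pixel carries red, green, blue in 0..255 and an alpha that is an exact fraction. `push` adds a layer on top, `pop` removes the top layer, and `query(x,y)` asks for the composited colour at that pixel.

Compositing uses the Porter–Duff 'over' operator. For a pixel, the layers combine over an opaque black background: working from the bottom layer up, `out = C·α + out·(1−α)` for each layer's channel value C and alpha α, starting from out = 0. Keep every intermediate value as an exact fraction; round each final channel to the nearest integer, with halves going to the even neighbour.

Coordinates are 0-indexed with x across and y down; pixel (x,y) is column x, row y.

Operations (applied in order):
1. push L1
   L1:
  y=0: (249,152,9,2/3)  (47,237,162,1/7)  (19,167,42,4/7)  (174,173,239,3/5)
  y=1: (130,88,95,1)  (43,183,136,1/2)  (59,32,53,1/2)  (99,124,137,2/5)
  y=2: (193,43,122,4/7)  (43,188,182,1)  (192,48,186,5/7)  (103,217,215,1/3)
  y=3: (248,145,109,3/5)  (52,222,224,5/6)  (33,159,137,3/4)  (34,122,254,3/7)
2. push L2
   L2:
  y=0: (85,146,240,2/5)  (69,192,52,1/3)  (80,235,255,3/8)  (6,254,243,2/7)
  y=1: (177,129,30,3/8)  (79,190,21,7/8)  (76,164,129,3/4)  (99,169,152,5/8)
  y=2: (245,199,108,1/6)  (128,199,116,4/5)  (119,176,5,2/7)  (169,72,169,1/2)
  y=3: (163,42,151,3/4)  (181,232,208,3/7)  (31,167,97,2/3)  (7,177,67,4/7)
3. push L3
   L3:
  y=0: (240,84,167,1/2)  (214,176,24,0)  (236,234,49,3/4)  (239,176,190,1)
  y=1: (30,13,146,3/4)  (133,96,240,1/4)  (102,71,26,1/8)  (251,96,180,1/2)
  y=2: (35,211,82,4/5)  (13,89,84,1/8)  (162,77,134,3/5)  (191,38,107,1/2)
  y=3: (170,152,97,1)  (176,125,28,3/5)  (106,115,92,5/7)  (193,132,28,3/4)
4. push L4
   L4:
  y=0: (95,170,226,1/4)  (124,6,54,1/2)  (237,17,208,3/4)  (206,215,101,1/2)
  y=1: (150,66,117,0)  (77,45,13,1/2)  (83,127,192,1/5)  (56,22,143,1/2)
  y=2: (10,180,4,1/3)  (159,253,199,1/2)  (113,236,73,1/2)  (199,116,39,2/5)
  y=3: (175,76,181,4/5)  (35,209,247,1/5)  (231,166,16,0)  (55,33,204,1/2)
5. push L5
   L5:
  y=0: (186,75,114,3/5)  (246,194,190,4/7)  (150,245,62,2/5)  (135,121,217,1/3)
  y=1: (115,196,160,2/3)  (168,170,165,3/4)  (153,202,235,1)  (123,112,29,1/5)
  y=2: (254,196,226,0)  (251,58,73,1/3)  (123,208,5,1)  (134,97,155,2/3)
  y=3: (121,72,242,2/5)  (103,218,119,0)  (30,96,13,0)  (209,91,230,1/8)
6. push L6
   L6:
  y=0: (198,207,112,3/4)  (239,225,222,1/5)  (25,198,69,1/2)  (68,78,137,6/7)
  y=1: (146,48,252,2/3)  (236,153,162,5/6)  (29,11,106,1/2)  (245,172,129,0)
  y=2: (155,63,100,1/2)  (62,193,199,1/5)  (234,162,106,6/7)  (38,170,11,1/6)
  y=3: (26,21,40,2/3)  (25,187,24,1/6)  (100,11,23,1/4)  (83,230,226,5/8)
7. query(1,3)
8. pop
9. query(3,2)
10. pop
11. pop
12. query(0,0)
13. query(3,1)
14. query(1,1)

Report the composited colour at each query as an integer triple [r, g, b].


at x=1,y=3 over L1,L2,L3,L4,L5,L6:
L1 α=5/6: [130/3, 185, 560/3]
L2 α=3/7: [307/3, 1436/7, 4112/21]
L3 α=3/5: [2198/15, 5497/35, 9988/105]
L4 α=1/5: [9317/75, 29303/175, 65887/525]
L5 α=0: [9317/75, 29303/175, 65887/525]
L6 α=1/6: [4846/45, 17924/105, 68407/630]
→ [108, 171, 109]

query (3,2) [L1,L2,L3,L4,L5] — begin 0,0,0
+L1 (α=1/3) → [103/3, 217/3, 215/3]
+L2 (α=1/2) → [305/3, 433/6, 361/3]
+L3 (α=1/2) → [439/3, 661/12, 341/3]
+L4 (α=2/5) → [837/5, 1589/20, 419/5]
+L5 (α=2/3) → [2177/15, 1823/20, 1969/15]
→ [145, 91, 131]

query (0,0) [L1,L2,L3] — begin 0,0,0
after L1 α=2/3: [166, 304/3, 6]
after L2 α=2/5: [668/5, 596/5, 498/5]
after L3 α=1/2: [934/5, 508/5, 1333/10]
= [187, 102, 133]

(3,1) stack=L1,L2,L3; from [0,0,0]:
+L1 (α=2/5) → [198/5, 248/5, 274/5]
+L2 (α=5/8) → [3069/40, 4969/40, 2311/20]
+L3 (α=1/2) → [13109/80, 8809/80, 5911/40]
→ [164, 110, 148]

query (1,1) [L1,L2,L3] — begin 0,0,0
after L1 α=1/2: [43/2, 183/2, 68]
after L2 α=7/8: [1149/16, 2843/16, 215/8]
after L3 α=1/4: [5575/64, 10065/64, 2565/32]
= [87, 157, 80]


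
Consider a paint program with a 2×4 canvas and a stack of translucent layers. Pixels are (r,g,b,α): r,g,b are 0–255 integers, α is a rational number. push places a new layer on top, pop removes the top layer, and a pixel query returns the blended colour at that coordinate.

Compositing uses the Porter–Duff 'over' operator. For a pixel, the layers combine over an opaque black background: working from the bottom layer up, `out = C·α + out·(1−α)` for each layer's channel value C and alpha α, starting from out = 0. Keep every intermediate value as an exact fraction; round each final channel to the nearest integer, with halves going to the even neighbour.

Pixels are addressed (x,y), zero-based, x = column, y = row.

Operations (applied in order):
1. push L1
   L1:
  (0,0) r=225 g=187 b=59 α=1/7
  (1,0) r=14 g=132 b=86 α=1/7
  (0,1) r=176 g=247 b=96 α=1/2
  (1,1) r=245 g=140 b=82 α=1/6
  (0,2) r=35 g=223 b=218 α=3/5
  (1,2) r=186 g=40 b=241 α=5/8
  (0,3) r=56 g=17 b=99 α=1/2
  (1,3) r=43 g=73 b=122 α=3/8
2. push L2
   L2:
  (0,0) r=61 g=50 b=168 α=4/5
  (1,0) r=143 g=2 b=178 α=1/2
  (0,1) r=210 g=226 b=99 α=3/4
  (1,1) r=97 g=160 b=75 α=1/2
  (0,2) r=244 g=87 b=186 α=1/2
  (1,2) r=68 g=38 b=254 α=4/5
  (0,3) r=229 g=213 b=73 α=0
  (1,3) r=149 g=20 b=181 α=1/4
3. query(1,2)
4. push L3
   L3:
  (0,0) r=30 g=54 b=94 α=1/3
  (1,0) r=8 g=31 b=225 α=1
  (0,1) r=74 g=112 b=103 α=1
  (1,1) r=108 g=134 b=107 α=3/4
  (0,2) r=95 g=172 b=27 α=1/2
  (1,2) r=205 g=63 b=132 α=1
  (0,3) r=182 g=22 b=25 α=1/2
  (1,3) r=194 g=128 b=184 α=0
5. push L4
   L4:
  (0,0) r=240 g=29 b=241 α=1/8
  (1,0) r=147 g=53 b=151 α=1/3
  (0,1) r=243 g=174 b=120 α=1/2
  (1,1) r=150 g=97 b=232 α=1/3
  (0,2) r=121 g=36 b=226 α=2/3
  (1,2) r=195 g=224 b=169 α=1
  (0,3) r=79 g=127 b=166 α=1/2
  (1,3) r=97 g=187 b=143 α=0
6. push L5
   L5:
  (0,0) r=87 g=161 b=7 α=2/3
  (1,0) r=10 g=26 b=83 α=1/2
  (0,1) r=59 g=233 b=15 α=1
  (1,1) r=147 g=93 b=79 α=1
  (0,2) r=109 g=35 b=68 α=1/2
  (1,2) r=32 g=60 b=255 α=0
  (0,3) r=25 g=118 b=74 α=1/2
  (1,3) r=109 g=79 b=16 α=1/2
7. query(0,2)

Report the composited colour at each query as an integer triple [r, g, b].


(1,2) stack=L1,L2; from [0,0,0]:
L1 α=5/8: [465/4, 25, 1205/8]
L2 α=4/5: [1553/20, 177/5, 9333/40]
rounded: [78, 35, 233]

at x=0,y=2 over L1,L2,L3,L4,L5:
+L1 (α=3/5) → [21, 669/5, 654/5]
+L2 (α=1/2) → [265/2, 552/5, 792/5]
+L3 (α=1/2) → [455/4, 706/5, 927/10]
+L4 (α=2/3) → [1423/12, 1066/15, 5447/30]
+L5 (α=1/2) → [2731/24, 1591/30, 7487/60]
→ [114, 53, 125]


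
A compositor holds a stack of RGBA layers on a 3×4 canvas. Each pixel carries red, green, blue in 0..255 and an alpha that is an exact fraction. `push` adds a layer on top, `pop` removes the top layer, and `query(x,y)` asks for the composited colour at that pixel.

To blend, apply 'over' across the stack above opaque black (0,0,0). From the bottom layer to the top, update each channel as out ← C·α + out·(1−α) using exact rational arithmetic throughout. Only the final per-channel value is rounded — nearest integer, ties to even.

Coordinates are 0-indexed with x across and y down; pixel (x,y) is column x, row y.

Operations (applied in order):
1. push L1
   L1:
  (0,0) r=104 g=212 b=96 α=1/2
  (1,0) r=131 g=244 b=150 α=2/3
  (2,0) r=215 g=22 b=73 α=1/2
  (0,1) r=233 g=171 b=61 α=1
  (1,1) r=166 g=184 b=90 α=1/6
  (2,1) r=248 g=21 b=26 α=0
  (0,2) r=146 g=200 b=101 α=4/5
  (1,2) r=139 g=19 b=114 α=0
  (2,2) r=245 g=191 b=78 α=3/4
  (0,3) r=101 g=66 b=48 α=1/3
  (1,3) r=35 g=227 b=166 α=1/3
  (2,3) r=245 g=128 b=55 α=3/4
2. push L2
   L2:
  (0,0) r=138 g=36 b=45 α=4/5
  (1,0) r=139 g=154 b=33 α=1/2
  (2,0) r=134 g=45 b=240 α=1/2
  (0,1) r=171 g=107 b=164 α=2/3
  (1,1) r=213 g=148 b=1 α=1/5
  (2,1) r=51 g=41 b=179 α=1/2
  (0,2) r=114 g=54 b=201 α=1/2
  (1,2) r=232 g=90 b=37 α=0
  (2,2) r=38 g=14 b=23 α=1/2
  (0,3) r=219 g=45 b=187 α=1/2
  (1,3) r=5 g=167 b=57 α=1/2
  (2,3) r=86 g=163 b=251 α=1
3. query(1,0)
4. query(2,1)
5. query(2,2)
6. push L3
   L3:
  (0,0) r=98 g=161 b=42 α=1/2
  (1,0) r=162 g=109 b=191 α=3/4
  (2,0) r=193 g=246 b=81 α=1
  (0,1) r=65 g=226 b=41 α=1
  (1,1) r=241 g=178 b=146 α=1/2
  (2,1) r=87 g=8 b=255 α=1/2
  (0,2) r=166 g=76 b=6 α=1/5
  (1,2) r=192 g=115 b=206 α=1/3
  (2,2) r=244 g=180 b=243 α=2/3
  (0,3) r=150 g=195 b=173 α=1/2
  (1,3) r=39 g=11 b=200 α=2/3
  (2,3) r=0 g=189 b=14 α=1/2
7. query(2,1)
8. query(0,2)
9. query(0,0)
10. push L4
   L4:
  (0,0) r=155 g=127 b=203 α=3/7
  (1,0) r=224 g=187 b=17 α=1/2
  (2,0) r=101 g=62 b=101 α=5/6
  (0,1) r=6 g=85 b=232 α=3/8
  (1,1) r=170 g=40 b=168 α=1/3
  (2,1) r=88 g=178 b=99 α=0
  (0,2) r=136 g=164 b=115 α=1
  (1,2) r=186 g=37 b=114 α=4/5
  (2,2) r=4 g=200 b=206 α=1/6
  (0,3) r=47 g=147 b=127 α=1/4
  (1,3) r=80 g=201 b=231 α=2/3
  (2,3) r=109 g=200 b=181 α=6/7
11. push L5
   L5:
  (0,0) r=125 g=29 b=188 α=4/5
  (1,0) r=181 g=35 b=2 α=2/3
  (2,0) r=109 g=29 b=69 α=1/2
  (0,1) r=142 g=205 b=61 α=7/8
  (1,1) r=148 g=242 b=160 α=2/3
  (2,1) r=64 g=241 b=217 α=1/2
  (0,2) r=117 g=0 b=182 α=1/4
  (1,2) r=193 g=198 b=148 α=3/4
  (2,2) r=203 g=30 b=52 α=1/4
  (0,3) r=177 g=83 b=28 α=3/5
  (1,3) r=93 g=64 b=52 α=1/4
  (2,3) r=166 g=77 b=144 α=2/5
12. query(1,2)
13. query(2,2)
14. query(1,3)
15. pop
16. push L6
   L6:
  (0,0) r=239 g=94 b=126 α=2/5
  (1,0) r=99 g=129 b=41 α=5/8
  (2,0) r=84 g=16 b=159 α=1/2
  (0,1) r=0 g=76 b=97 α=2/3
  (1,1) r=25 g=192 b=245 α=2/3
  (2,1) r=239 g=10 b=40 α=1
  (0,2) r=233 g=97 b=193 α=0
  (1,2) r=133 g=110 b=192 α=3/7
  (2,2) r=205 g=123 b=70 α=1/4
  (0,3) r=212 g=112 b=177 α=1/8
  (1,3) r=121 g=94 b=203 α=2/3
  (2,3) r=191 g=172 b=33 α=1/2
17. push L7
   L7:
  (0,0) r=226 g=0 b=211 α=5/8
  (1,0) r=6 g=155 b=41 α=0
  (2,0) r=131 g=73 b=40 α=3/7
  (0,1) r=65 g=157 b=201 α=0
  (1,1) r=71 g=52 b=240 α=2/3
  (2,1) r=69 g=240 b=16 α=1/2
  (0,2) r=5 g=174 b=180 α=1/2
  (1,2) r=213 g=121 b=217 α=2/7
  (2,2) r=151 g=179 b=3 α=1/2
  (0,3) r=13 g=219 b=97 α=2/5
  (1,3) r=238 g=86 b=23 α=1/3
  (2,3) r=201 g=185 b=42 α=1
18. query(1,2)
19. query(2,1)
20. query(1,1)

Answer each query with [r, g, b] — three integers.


(1,0) stack=L1,L2; from [0,0,0]:
after L1 α=2/3: [262/3, 488/3, 100]
after L2 α=1/2: [679/6, 475/3, 133/2]
rounded: [113, 158, 66]

(2,1) stack=L1,L2; from [0,0,0]:
after L1 α=0: [0, 0, 0]
after L2 α=1/2: [51/2, 41/2, 179/2]
= [26, 20, 90]

query (2,2) [L1,L2] — begin 0,0,0
after L1 α=3/4: [735/4, 573/4, 117/2]
after L2 α=1/2: [887/8, 629/8, 163/4]
→ [111, 79, 41]

at x=2,y=1 over L1,L2,L3:
after L1 α=0: [0, 0, 0]
after L2 α=1/2: [51/2, 41/2, 179/2]
after L3 α=1/2: [225/4, 57/4, 689/4]
rounded: [56, 14, 172]

query (0,2) [L1,L2,L3] — begin 0,0,0
after L1 α=4/5: [584/5, 160, 404/5]
after L2 α=1/2: [577/5, 107, 1409/10]
after L3 α=1/5: [3138/25, 504/5, 2848/25]
→ [126, 101, 114]

at x=0,y=0 over L1,L2,L3:
L1 α=1/2: [52, 106, 48]
L2 α=4/5: [604/5, 50, 228/5]
L3 α=1/2: [547/5, 211/2, 219/5]
→ [109, 106, 44]

at x=1,y=2 over L1,L2,L3,L4,L5:
L1 α=0: [0, 0, 0]
L2 α=0: [0, 0, 0]
L3 α=1/3: [64, 115/3, 206/3]
L4 α=4/5: [808/5, 559/15, 1574/15]
L5 α=3/4: [3703/20, 9469/60, 4117/30]
→ [185, 158, 137]

at x=2,y=2 over L1,L2,L3,L4,L5:
L1 α=3/4: [735/4, 573/4, 117/2]
L2 α=1/2: [887/8, 629/8, 163/4]
L3 α=2/3: [1597/8, 3509/24, 2107/12]
L4 α=1/6: [8017/48, 22345/144, 13007/72]
L5 α=1/4: [11265/64, 23785/192, 14255/96]
rounded: [176, 124, 148]

query (1,3) [L1,L2,L3,L4,L5] — begin 0,0,0
+L1 (α=1/3) → [35/3, 227/3, 166/3]
+L2 (α=1/2) → [25/3, 364/3, 337/6]
+L3 (α=2/3) → [259/9, 430/9, 2737/18]
+L4 (α=2/3) → [1699/27, 4048/27, 11053/54]
+L5 (α=1/4) → [634/9, 1156/9, 11989/72]
→ [70, 128, 167]

at x=1,y=2 over L1,L2,L3,L4,L6,L7:
L1 α=0: [0, 0, 0]
L2 α=0: [0, 0, 0]
L3 α=1/3: [64, 115/3, 206/3]
L4 α=4/5: [808/5, 559/15, 1574/15]
L6 α=3/7: [5227/35, 7186/105, 14936/105]
L7 α=2/7: [8209/49, 12268/147, 24050/147]
rounded: [168, 83, 164]

(2,1) stack=L1,L2,L3,L4,L6,L7; from [0,0,0]:
after L1 α=0: [0, 0, 0]
after L2 α=1/2: [51/2, 41/2, 179/2]
after L3 α=1/2: [225/4, 57/4, 689/4]
after L4 α=0: [225/4, 57/4, 689/4]
after L6 α=1: [239, 10, 40]
after L7 α=1/2: [154, 125, 28]
= [154, 125, 28]

(1,1) stack=L1,L2,L3,L4,L6,L7; from [0,0,0]:
+L1 (α=1/6) → [83/3, 92/3, 15]
+L2 (α=1/5) → [971/15, 812/15, 61/5]
+L3 (α=1/2) → [2293/15, 1741/15, 791/10]
+L4 (α=1/3) → [7136/45, 4082/45, 1631/15]
+L6 (α=2/3) → [9386/135, 21362/135, 8981/45]
+L7 (α=2/3) → [28556/405, 35402/405, 30581/135]
→ [71, 87, 227]


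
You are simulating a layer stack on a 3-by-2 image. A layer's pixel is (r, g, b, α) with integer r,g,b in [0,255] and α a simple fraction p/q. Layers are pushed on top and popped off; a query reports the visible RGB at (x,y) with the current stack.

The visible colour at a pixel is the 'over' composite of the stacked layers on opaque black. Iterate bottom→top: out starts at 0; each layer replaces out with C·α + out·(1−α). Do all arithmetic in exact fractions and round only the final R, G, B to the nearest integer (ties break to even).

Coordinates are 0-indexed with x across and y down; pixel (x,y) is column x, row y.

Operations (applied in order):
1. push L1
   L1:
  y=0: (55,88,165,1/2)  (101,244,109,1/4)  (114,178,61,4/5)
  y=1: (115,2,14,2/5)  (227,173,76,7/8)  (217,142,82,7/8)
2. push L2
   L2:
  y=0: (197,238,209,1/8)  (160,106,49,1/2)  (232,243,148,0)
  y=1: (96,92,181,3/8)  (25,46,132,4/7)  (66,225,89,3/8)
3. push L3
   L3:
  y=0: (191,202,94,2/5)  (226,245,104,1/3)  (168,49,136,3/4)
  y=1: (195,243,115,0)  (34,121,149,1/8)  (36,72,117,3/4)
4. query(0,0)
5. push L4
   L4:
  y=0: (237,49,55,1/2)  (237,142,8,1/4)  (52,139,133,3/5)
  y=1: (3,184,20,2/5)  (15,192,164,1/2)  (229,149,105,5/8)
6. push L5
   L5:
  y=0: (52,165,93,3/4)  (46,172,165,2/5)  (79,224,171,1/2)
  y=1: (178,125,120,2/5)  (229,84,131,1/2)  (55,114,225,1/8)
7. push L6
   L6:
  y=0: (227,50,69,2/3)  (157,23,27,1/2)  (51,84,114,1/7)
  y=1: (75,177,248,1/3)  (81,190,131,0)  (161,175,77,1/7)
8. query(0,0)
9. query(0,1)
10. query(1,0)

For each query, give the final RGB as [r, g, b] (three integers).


at x=0,y=0 over L1,L2,L3:
after L1 α=1/2: [55/2, 44, 165/2]
after L2 α=1/8: [779/16, 273/4, 1573/16]
after L3 α=2/5: [8449/80, 487/4, 7727/80]
= [106, 122, 97]

at x=0,y=0 over L1,L2,L3,L4,L5,L6:
+L1 (α=1/2) → [55/2, 44, 165/2]
+L2 (α=1/8) → [779/16, 273/4, 1573/16]
+L3 (α=2/5) → [8449/80, 487/4, 7727/80]
+L4 (α=1/2) → [27409/160, 683/8, 12127/160]
+L5 (α=3/4) → [52369/640, 4643/32, 56767/640]
+L6 (α=2/3) → [342929/1920, 7843/96, 145087/1920]
= [179, 82, 76]

(0,1) stack=L1,L2,L3,L4,L5,L6; from [0,0,0]:
+L1 (α=2/5) → [46, 4/5, 28/5]
+L2 (α=3/8) → [259/4, 35, 571/8]
+L3 (α=0) → [259/4, 35, 571/8]
+L4 (α=2/5) → [801/20, 473/5, 2033/40]
+L5 (α=2/5) → [9523/100, 2669/25, 15699/200]
+L6 (α=1/3) → [13273/150, 9763/75, 40499/300]
= [88, 130, 135]

(1,0) stack=L1,L2,L3,L4,L5,L6; from [0,0,0]:
after L1 α=1/4: [101/4, 61, 109/4]
after L2 α=1/2: [741/8, 167/2, 305/8]
after L3 α=1/3: [1645/12, 412/3, 721/12]
after L4 α=1/4: [2593/16, 277/2, 753/16]
after L5 α=2/5: [9251/80, 1519/10, 7539/80]
after L6 α=1/2: [21811/160, 1749/20, 9699/160]
→ [136, 87, 61]


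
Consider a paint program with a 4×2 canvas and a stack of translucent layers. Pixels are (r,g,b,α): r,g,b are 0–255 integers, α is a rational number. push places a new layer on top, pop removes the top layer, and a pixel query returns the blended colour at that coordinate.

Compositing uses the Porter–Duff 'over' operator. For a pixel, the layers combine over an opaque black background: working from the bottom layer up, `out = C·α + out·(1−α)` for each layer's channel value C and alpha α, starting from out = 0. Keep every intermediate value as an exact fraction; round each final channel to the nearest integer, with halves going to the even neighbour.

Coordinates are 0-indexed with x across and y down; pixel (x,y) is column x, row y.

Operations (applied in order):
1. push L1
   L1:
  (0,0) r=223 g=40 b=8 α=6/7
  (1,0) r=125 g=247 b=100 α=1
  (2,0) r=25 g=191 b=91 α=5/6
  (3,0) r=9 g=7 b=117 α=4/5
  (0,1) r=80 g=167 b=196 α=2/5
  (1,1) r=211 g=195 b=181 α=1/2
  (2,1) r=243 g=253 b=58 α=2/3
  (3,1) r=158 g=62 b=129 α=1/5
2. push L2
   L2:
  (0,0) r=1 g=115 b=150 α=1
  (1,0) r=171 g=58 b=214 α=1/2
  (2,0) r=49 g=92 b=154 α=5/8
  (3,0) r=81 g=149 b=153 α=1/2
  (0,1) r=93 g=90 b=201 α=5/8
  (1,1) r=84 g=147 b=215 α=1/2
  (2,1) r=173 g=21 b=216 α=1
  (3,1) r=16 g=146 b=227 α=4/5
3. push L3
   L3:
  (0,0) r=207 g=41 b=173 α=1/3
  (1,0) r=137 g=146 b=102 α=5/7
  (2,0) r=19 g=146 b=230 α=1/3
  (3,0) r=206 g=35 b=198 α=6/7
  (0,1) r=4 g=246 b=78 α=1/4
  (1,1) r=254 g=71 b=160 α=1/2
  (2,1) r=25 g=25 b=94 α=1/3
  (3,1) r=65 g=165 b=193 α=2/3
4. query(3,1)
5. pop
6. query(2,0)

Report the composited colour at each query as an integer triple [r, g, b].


(3,1) stack=L1,L2,L3; from [0,0,0]:
+L1 (α=1/5) → [158/5, 62/5, 129/5]
+L2 (α=4/5) → [478/25, 2982/25, 4669/25]
+L3 (α=2/3) → [3728/75, 3744/25, 4773/25]
rounded: [50, 150, 191]

at x=2,y=0 over L1,L2:
+L1 (α=5/6) → [125/6, 955/6, 455/6]
+L2 (α=5/8) → [615/16, 1875/16, 1995/16]
= [38, 117, 125]


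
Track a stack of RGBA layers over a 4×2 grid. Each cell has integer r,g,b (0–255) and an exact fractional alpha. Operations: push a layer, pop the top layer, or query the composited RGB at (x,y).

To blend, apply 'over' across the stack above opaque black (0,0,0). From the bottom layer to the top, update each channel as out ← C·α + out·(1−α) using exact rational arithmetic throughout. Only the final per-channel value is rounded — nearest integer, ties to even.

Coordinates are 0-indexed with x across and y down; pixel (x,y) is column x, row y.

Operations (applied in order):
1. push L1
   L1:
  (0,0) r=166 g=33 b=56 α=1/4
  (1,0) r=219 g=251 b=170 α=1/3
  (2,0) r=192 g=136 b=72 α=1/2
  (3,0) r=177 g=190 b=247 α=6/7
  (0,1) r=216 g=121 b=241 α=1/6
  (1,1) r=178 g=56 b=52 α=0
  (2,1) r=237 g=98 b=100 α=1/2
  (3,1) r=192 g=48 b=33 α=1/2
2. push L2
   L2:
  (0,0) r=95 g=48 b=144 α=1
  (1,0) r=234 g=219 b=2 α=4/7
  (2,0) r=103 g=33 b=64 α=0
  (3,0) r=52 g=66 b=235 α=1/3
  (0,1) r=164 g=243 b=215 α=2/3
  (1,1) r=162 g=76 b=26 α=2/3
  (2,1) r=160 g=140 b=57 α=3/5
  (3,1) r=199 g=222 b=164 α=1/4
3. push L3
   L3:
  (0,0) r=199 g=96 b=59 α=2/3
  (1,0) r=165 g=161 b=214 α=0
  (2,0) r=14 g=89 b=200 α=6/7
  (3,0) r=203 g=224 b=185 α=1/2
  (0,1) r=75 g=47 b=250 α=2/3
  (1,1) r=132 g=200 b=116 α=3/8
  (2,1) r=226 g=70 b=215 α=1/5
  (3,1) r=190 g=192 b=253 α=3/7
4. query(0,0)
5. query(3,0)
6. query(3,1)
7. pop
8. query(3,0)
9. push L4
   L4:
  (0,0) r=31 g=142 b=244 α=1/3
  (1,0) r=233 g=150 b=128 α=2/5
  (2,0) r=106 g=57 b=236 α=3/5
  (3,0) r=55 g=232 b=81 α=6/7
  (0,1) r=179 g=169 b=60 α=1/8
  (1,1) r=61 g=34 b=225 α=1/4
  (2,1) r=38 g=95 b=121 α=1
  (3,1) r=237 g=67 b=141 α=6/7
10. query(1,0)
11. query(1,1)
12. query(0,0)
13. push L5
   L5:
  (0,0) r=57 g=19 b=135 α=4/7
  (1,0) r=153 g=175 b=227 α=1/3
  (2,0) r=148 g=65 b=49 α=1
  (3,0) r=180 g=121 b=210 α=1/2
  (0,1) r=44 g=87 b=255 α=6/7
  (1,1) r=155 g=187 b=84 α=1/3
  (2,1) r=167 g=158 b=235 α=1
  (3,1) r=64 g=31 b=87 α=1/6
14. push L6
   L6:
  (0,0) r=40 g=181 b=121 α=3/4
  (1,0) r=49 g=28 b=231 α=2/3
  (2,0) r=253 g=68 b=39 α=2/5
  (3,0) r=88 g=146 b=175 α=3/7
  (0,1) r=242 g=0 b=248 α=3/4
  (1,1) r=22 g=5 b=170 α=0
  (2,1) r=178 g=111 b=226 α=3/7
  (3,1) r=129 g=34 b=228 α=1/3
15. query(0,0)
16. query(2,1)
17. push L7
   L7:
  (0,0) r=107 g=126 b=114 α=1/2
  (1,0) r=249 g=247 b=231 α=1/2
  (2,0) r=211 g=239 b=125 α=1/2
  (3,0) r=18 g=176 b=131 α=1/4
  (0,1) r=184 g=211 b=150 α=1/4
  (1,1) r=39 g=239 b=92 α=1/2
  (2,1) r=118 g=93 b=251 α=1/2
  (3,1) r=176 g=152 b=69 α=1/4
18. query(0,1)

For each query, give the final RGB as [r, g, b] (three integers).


(0,0) stack=L1,L2,L3; from [0,0,0]:
after L1 α=1/4: [83/2, 33/4, 14]
after L2 α=1: [95, 48, 144]
after L3 α=2/3: [493/3, 80, 262/3]
rounded: [164, 80, 87]

query (3,0) [L1,L2,L3] — begin 0,0,0
after L1 α=6/7: [1062/7, 1140/7, 1482/7]
after L2 α=1/3: [2488/21, 914/7, 4609/21]
after L3 α=1/2: [6751/42, 1241/7, 4247/21]
= [161, 177, 202]

query (3,1) [L1,L2,L3] — begin 0,0,0
L1 α=1/2: [96, 24, 33/2]
L2 α=1/4: [487/4, 147/2, 427/8]
L3 α=3/7: [151, 870/7, 1945/14]
rounded: [151, 124, 139]

query (3,0) [L1,L2] — begin 0,0,0
L1 α=6/7: [1062/7, 1140/7, 1482/7]
L2 α=1/3: [2488/21, 914/7, 4609/21]
rounded: [118, 131, 219]

(1,0) stack=L1,L2,L4; from [0,0,0]:
L1 α=1/3: [73, 251/3, 170/3]
L2 α=4/7: [165, 161, 178/7]
L4 α=2/5: [961/5, 783/5, 2326/35]
= [192, 157, 66]

at x=1,y=1 over L1,L2,L4:
L1 α=0: [0, 0, 0]
L2 α=2/3: [108, 152/3, 52/3]
L4 α=1/4: [385/4, 93/2, 277/4]
= [96, 46, 69]

(0,0) stack=L1,L2,L4; from [0,0,0]:
after L1 α=1/4: [83/2, 33/4, 14]
after L2 α=1: [95, 48, 144]
after L4 α=1/3: [221/3, 238/3, 532/3]
→ [74, 79, 177]

at x=0,y=0 over L1,L2,L4,L5,L6:
L1 α=1/4: [83/2, 33/4, 14]
L2 α=1: [95, 48, 144]
L4 α=1/3: [221/3, 238/3, 532/3]
L5 α=4/7: [449/7, 314/7, 1072/7]
L6 α=3/4: [1289/28, 4115/28, 3613/28]
rounded: [46, 147, 129]

at x=2,y=1 over L1,L2,L4,L5,L6:
after L1 α=1/2: [237/2, 49, 50]
after L2 α=3/5: [717/5, 518/5, 271/5]
after L4 α=1: [38, 95, 121]
after L5 α=1: [167, 158, 235]
after L6 α=3/7: [1202/7, 965/7, 1618/7]
= [172, 138, 231]

(0,1) stack=L1,L2,L4,L5,L6,L7; from [0,0,0]:
after L1 α=1/6: [36, 121/6, 241/6]
after L2 α=2/3: [364/3, 3037/18, 2821/18]
after L4 α=1/8: [3085/24, 24301/144, 20827/144]
after L5 α=6/7: [9421/168, 99469/1008, 241147/1008]
after L6 α=3/4: [131389/672, 99469/4032, 991099/4032]
after L7 α=1/4: [172605/896, 383053/5376, 1192699/5376]
= [193, 71, 222]


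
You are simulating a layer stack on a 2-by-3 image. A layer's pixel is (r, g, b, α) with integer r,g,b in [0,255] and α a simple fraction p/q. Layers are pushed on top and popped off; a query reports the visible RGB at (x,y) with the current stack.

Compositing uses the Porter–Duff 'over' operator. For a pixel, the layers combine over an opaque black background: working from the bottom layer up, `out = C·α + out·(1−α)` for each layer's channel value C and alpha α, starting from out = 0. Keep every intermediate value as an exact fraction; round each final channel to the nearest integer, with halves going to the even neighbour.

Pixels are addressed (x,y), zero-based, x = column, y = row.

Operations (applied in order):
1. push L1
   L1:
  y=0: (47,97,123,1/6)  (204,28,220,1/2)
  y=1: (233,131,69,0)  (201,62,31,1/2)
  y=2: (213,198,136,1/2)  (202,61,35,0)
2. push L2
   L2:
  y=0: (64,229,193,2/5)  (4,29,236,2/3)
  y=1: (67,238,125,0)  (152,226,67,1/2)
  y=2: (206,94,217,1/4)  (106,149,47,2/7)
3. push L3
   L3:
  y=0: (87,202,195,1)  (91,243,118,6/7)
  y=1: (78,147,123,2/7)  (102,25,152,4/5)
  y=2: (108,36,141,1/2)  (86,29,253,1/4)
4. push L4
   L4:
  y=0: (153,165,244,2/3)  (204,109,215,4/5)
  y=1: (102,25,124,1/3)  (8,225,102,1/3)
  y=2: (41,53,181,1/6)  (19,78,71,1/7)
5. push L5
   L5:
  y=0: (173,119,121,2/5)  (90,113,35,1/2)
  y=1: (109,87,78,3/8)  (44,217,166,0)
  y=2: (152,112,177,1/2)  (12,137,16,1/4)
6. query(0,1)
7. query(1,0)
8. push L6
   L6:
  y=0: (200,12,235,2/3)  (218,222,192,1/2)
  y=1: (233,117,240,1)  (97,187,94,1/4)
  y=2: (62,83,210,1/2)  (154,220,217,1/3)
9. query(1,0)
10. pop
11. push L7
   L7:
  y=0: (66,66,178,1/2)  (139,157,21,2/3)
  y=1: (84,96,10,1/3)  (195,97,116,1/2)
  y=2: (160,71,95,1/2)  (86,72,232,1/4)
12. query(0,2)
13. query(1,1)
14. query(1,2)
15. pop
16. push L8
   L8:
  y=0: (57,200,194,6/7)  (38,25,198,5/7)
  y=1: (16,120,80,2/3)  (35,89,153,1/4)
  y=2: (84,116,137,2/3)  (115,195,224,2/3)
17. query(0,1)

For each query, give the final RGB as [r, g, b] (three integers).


at x=0,y=1 over L1,L2,L3,L4,L5:
L1 α=0: [0, 0, 0]
L2 α=0: [0, 0, 0]
L3 α=2/7: [156/7, 42, 246/7]
L4 α=1/3: [342/7, 109/3, 1360/21]
L5 α=3/8: [3999/56, 166/3, 5857/84]
→ [71, 55, 70]

(1,0) stack=L1,L2,L3,L4,L5; from [0,0,0]:
after L1 α=1/2: [102, 14, 110]
after L2 α=2/3: [110/3, 24, 194]
after L3 α=6/7: [1748/21, 1482/7, 902/7]
after L4 α=4/5: [18884/105, 4534/35, 6922/35]
after L5 α=1/2: [14167/105, 8489/70, 8147/70]
= [135, 121, 116]

(1,0) stack=L1,L2,L3,L4,L5,L6; from [0,0,0]:
after L1 α=1/2: [102, 14, 110]
after L2 α=2/3: [110/3, 24, 194]
after L3 α=6/7: [1748/21, 1482/7, 902/7]
after L4 α=4/5: [18884/105, 4534/35, 6922/35]
after L5 α=1/2: [14167/105, 8489/70, 8147/70]
after L6 α=1/2: [37057/210, 24029/140, 21587/140]
→ [176, 172, 154]

(0,2) stack=L1,L2,L3,L4,L5,L7; from [0,0,0]:
after L1 α=1/2: [213/2, 99, 68]
after L2 α=1/4: [1051/8, 391/4, 421/4]
after L3 α=1/2: [1915/16, 535/8, 985/8]
after L4 α=1/6: [10231/96, 1033/16, 6373/48]
after L5 α=1/2: [24823/192, 2825/32, 14869/96]
after L7 α=1/2: [55543/384, 5097/64, 23989/192]
→ [145, 80, 125]

query (1,1) [L1,L2,L3,L4,L5,L7] — begin 0,0,0
L1 α=1/2: [201/2, 31, 31/2]
L2 α=1/2: [505/4, 257/2, 165/4]
L3 α=4/5: [2137/20, 457/10, 2597/20]
L4 α=1/3: [739/10, 1582/15, 3617/30]
L5 α=0: [739/10, 1582/15, 3617/30]
L7 α=1/2: [2689/20, 3037/30, 7097/60]
→ [134, 101, 118]

(1,2) stack=L1,L2,L3,L4,L5,L7; from [0,0,0]:
+L1 (α=0) → [0, 0, 0]
+L2 (α=2/7) → [212/7, 298/7, 94/7]
+L3 (α=1/4) → [619/14, 1097/28, 2053/28]
+L4 (α=1/7) → [1990/49, 4383/98, 7153/98]
+L5 (α=1/4) → [3279/98, 26575/392, 23027/392]
+L7 (α=1/4) → [18265/392, 107949/1568, 160025/1568]
→ [47, 69, 102]

at x=0,y=1 over L1,L2,L3,L4,L5,L8:
after L1 α=0: [0, 0, 0]
after L2 α=0: [0, 0, 0]
after L3 α=2/7: [156/7, 42, 246/7]
after L4 α=1/3: [342/7, 109/3, 1360/21]
after L5 α=3/8: [3999/56, 166/3, 5857/84]
after L8 α=2/3: [5791/168, 886/9, 19297/252]
= [34, 98, 77]


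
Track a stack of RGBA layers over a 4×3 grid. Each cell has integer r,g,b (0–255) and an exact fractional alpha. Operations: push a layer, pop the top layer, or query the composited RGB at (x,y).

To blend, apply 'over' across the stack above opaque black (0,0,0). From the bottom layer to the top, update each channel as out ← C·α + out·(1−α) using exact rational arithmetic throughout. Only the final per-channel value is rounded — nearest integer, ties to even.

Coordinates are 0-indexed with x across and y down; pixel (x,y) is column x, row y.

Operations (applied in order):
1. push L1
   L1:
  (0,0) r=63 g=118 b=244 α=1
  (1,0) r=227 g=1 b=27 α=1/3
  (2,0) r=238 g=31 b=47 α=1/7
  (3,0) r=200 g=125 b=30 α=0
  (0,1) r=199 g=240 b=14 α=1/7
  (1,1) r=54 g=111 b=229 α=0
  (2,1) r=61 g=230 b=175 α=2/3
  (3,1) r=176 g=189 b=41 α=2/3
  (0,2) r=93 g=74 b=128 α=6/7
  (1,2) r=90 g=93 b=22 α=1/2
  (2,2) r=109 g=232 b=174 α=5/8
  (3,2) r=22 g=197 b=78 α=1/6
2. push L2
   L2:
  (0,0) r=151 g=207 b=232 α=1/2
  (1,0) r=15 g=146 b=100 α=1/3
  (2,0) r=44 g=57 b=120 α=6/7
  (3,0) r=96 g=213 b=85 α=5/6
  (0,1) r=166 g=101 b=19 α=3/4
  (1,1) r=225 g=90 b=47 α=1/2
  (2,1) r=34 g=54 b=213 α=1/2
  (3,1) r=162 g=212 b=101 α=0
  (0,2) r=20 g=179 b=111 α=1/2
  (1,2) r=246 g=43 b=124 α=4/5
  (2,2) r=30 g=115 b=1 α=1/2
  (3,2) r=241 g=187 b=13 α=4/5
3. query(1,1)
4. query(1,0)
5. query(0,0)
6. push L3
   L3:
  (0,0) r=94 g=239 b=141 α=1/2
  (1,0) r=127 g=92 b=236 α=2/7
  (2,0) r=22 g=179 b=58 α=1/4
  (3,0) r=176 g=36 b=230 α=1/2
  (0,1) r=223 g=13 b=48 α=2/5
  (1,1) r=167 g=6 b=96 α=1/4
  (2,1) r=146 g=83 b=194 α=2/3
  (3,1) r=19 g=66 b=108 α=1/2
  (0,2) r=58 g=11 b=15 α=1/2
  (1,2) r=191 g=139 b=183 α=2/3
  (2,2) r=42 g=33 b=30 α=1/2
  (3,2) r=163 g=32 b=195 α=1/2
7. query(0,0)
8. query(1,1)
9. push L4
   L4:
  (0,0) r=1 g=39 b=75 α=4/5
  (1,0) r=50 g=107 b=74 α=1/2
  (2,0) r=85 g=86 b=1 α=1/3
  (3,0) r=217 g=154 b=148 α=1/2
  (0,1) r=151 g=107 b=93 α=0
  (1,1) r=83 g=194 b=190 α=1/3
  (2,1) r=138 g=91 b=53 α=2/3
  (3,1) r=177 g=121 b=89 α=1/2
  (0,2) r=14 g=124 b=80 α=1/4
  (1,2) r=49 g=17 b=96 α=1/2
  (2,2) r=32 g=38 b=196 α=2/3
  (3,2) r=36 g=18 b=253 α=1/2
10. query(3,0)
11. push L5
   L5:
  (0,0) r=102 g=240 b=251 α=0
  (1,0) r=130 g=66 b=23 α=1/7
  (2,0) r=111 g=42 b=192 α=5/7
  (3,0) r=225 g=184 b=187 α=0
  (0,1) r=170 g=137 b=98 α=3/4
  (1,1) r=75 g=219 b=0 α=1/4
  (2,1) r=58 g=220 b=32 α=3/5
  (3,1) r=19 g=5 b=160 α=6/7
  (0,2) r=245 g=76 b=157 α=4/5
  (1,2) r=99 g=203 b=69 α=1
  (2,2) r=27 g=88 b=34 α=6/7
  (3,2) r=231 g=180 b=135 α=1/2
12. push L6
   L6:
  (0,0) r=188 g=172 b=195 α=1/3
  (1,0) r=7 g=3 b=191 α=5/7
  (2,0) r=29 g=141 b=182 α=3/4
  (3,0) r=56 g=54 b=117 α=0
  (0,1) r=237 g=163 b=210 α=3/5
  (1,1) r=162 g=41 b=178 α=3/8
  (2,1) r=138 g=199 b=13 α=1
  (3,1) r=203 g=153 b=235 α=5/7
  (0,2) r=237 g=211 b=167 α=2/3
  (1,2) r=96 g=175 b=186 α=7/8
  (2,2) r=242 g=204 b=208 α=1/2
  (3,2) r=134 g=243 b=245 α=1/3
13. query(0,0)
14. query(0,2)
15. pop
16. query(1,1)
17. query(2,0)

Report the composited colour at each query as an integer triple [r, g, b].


(1,1) stack=L1,L2; from [0,0,0]:
L1 α=0: [0, 0, 0]
L2 α=1/2: [225/2, 45, 47/2]
rounded: [112, 45, 24]

query (1,0) [L1,L2] — begin 0,0,0
after L1 α=1/3: [227/3, 1/3, 9]
after L2 α=1/3: [499/9, 440/9, 118/3]
→ [55, 49, 39]

at x=0,y=0 over L1,L2:
+L1 (α=1) → [63, 118, 244]
+L2 (α=1/2) → [107, 325/2, 238]
→ [107, 162, 238]

(0,0) stack=L1,L2,L3; from [0,0,0]:
L1 α=1: [63, 118, 244]
L2 α=1/2: [107, 325/2, 238]
L3 α=1/2: [201/2, 803/4, 379/2]
→ [100, 201, 190]

query (1,1) [L1,L2,L3] — begin 0,0,0
after L1 α=0: [0, 0, 0]
after L2 α=1/2: [225/2, 45, 47/2]
after L3 α=1/4: [1009/8, 141/4, 333/8]
= [126, 35, 42]

(3,0) stack=L1,L2,L3,L4; from [0,0,0]:
L1 α=0: [0, 0, 0]
L2 α=5/6: [80, 355/2, 425/6]
L3 α=1/2: [128, 427/4, 1805/12]
L4 α=1/2: [345/2, 1043/8, 3581/24]
= [172, 130, 149]

at x=0,y=0 over L1,L2,L3,L4,L5,L6:
L1 α=1: [63, 118, 244]
L2 α=1/2: [107, 325/2, 238]
L3 α=1/2: [201/2, 803/4, 379/2]
L4 α=4/5: [209/10, 1427/20, 979/10]
L5 α=0: [209/10, 1427/20, 979/10]
L6 α=1/3: [383/5, 1049/10, 1954/15]
rounded: [77, 105, 130]

at x=0,y=2 over L1,L2,L3,L4,L5,L6:
after L1 α=6/7: [558/7, 444/7, 768/7]
after L2 α=1/2: [349/7, 1697/14, 1545/14]
after L3 α=1/2: [755/14, 1851/28, 1755/28]
after L4 α=1/4: [2461/56, 9025/112, 7505/112]
after L5 α=4/5: [57341/280, 43073/560, 77841/560]
after L6 α=2/3: [190061/840, 93131/560, 264881/1680]
= [226, 166, 158]

query (1,1) [L1,L2,L3,L4,L5] — begin 0,0,0
after L1 α=0: [0, 0, 0]
after L2 α=1/2: [225/2, 45, 47/2]
after L3 α=1/4: [1009/8, 141/4, 333/8]
after L4 α=1/3: [447/4, 529/6, 1093/12]
after L5 α=1/4: [1641/16, 967/8, 1093/16]
rounded: [103, 121, 68]

query (2,0) [L1,L2,L3,L4,L5] — begin 0,0,0
after L1 α=1/7: [34, 31/7, 47/7]
after L2 α=6/7: [298/7, 2425/49, 5087/49]
after L3 α=1/4: [262/7, 8023/98, 18103/196]
after L4 α=1/3: [373/7, 4079/49, 6067/98]
after L5 α=5/7: [4631/49, 18448/343, 53107/343]
= [95, 54, 155]


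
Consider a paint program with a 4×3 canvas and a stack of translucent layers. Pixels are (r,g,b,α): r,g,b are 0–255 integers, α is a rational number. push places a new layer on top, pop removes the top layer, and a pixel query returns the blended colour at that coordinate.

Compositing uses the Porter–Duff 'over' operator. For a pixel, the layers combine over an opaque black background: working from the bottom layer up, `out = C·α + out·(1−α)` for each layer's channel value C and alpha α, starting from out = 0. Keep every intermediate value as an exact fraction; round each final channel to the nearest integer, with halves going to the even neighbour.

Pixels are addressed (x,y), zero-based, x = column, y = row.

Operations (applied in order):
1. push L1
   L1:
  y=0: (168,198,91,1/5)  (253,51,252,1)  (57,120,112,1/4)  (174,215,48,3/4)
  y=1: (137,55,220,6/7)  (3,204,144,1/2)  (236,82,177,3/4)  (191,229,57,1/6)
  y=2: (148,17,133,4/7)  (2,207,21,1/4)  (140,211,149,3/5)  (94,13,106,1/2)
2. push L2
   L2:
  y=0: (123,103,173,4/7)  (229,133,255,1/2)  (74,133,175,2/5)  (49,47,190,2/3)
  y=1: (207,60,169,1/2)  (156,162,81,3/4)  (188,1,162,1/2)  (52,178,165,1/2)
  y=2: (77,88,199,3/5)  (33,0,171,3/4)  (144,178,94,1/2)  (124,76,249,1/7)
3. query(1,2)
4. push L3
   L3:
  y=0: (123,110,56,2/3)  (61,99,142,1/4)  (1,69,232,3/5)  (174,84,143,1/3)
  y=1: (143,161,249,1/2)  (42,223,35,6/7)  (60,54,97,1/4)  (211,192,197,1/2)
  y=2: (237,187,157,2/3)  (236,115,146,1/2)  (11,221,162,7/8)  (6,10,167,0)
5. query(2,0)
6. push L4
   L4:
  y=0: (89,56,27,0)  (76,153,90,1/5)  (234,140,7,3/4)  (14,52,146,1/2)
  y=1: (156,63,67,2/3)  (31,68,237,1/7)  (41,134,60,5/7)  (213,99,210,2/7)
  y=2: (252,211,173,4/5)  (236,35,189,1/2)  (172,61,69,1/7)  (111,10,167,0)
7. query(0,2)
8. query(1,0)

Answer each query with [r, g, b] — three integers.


at x=1,y=2 over L1,L2:
L1 α=1/4: [1/2, 207/4, 21/4]
L2 α=3/4: [199/8, 207/16, 2073/16]
= [25, 13, 130]

(2,0) stack=L1,L2,L3; from [0,0,0]:
+L1 (α=1/4) → [57/4, 30, 28]
+L2 (α=2/5) → [763/20, 356/5, 434/5]
+L3 (α=3/5) → [793/50, 1747/25, 4348/25]
→ [16, 70, 174]

at x=0,y=2 over L1,L2,L3,L4:
L1 α=4/7: [592/7, 68/7, 76]
L2 α=3/5: [2801/35, 1984/35, 749/5]
L3 α=2/3: [19391/105, 15074/105, 773/5]
L4 α=4/5: [125231/525, 103694/525, 4233/25]
= [239, 198, 169]

query (1,0) [L1,L2,L3,L4] — begin 0,0,0
L1 α=1: [253, 51, 252]
L2 α=1/2: [241, 92, 507/2]
L3 α=1/4: [196, 375/4, 1805/8]
L4 α=1/5: [172, 528/5, 397/2]
rounded: [172, 106, 198]


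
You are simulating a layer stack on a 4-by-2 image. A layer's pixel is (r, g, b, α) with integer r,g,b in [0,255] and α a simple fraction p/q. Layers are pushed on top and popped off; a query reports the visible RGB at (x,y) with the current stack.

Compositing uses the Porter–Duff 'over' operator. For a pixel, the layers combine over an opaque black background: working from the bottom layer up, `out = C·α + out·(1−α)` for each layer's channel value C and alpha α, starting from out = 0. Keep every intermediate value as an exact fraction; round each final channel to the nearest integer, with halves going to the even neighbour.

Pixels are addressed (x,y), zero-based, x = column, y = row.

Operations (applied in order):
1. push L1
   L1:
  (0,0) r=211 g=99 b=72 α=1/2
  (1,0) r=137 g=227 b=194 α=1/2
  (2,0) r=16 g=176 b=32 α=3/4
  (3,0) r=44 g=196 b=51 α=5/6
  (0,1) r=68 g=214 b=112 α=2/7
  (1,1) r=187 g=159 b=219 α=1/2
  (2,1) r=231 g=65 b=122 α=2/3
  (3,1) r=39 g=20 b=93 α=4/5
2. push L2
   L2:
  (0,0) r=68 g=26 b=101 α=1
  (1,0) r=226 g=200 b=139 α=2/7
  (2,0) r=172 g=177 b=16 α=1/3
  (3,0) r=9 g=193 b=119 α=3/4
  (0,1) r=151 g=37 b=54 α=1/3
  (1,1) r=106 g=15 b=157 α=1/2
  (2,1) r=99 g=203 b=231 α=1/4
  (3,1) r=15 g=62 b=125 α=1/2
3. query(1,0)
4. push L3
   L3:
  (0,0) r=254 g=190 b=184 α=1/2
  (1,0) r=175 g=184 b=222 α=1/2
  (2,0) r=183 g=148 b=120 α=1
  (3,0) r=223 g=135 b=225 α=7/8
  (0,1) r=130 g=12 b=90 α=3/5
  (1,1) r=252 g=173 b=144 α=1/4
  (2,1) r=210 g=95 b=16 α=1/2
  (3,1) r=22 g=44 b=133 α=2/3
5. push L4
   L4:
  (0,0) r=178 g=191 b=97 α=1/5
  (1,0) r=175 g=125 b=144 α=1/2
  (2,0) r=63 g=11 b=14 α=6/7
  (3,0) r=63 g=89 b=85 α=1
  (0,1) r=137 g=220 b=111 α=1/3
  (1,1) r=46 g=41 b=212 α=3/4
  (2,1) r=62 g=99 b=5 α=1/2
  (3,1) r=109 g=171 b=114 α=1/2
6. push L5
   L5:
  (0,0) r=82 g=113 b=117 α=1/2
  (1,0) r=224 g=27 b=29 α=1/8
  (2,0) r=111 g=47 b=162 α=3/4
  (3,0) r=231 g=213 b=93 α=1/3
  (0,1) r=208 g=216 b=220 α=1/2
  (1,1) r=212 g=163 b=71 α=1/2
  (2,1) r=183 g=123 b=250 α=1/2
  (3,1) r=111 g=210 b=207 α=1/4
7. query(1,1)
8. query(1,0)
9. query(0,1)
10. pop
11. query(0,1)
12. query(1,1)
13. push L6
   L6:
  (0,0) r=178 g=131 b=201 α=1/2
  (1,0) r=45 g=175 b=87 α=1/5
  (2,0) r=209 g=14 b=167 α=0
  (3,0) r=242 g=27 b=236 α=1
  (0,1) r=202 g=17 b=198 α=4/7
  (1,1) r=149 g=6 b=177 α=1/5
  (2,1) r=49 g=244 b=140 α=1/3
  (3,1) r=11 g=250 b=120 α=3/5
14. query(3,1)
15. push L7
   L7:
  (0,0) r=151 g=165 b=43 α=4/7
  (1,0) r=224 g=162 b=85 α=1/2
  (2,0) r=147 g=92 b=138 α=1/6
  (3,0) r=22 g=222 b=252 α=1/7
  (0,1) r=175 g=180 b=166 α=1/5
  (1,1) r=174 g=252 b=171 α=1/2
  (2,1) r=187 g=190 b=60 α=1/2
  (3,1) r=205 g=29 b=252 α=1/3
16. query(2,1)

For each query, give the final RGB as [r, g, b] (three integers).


at x=1,y=0 over L1,L2:
after L1 α=1/2: [137/2, 227/2, 97]
after L2 α=2/7: [227/2, 1935/14, 109]
→ [114, 138, 109]

(1,1) stack=L1,L2,L3,L4,L5; from [0,0,0]:
L1 α=1/2: [187/2, 159/2, 219/2]
L2 α=1/2: [399/4, 189/4, 533/4]
L3 α=1/4: [2205/16, 1259/16, 2175/16]
L4 α=3/4: [4413/64, 3227/64, 12351/64]
L5 α=1/2: [17981/128, 13659/128, 16895/128]
→ [140, 107, 132]

query (1,0) [L1,L2,L3,L4,L5] — begin 0,0,0
after L1 α=1/2: [137/2, 227/2, 97]
after L2 α=2/7: [227/2, 1935/14, 109]
after L3 α=1/2: [577/4, 4511/28, 331/2]
after L4 α=1/2: [1277/8, 8011/56, 619/4]
after L5 α=1/8: [10731/64, 8227/64, 4449/32]
→ [168, 129, 139]

at x=0,y=1 over L1,L2,L3,L4,L5:
L1 α=2/7: [136/7, 428/7, 32]
L2 α=1/3: [443/7, 1115/21, 118/3]
L3 α=3/5: [3616/35, 2986/105, 1046/15]
L4 α=1/3: [4009/35, 29072/315, 3757/45]
L5 α=1/2: [11289/70, 48556/315, 13657/90]
→ [161, 154, 152]

(0,1) stack=L1,L2,L3,L4; from [0,0,0]:
+L1 (α=2/7) → [136/7, 428/7, 32]
+L2 (α=1/3) → [443/7, 1115/21, 118/3]
+L3 (α=3/5) → [3616/35, 2986/105, 1046/15]
+L4 (α=1/3) → [4009/35, 29072/315, 3757/45]
→ [115, 92, 83]

query (1,1) [L1,L2,L3,L4] — begin 0,0,0
L1 α=1/2: [187/2, 159/2, 219/2]
L2 α=1/2: [399/4, 189/4, 533/4]
L3 α=1/4: [2205/16, 1259/16, 2175/16]
L4 α=3/4: [4413/64, 3227/64, 12351/64]
= [69, 50, 193]

query (3,1) [L1,L2,L3,L4,L6] — begin 0,0,0
after L1 α=4/5: [156/5, 16, 372/5]
after L2 α=1/2: [231/10, 39, 997/10]
after L3 α=2/3: [671/30, 127/3, 1219/10]
after L4 α=1/2: [3941/60, 320/3, 2359/20]
after L6 α=3/5: [4931/150, 578/3, 5959/50]
rounded: [33, 193, 119]

query (2,1) [L1,L2,L3,L4,L6,L7] — begin 0,0,0
after L1 α=2/3: [154, 130/3, 244/3]
after L2 α=1/4: [561/4, 333/4, 475/4]
after L3 α=1/2: [1401/8, 713/8, 539/8]
after L4 α=1/2: [1897/16, 1505/16, 579/16]
after L6 α=1/3: [763/8, 3457/24, 1699/24]
after L7 α=1/2: [2259/16, 8017/48, 3139/48]
rounded: [141, 167, 65]
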